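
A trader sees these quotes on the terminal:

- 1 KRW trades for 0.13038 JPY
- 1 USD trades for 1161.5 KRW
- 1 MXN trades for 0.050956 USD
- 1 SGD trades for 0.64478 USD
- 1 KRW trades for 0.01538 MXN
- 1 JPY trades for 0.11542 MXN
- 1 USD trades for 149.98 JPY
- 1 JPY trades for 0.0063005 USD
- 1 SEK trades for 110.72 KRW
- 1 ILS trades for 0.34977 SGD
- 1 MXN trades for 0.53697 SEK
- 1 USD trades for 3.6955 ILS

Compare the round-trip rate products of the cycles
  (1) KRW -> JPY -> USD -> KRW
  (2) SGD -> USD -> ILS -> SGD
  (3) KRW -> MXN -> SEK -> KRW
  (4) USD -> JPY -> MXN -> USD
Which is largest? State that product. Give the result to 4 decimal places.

(1) 0.13038 × 0.0063005 × 1161.5 = 0.95412
(2) 0.64478 × 3.6955 × 0.34977 = 0.83343
(3) 0.01538 × 0.53697 × 110.72 = 0.91439
(4) 149.98 × 0.11542 × 0.050956 = 0.88208
Highest is cycle (1) at 0.9541 (≤1, no arbitrage).

0.9541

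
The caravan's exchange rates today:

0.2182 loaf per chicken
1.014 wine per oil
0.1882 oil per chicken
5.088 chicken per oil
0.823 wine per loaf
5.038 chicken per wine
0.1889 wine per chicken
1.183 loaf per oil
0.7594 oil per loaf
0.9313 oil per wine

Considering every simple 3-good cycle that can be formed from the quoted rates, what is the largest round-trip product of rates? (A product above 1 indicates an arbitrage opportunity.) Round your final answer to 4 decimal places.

0.9614

wine→chicken→oil→wine: 5.038 × 0.1882 × 1.014 = 0.96143
wine→oil→loaf→wine: 0.9313 × 1.183 × 0.823 = 0.90672
wine→chicken→loaf→wine: 5.038 × 0.2182 × 0.823 = 0.90472
wine→oil→chicken→wine: 0.9313 × 5.088 × 0.1889 = 0.89509
chicken→loaf→oil→chicken: 0.2182 × 0.7594 × 5.088 = 0.84309
Maximum is wine→chicken→oil→wine at 0.9614; no arbitrage — every cycle loses value.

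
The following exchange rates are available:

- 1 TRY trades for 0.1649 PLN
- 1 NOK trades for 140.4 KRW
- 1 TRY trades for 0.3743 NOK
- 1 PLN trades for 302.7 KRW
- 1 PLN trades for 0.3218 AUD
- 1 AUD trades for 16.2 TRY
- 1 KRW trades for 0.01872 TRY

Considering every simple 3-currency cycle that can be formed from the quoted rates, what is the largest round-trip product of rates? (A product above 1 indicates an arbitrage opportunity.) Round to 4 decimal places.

TRY→NOK→KRW→TRY: 0.3743 × 140.4 × 0.01872 = 0.98377
PLN→KRW→TRY→PLN: 302.7 × 0.01872 × 0.1649 = 0.93441
PLN→AUD→TRY→PLN: 0.3218 × 16.2 × 0.1649 = 0.85965
Maximum is TRY→NOK→KRW→TRY at 0.9838; no arbitrage — every cycle loses value.

0.9838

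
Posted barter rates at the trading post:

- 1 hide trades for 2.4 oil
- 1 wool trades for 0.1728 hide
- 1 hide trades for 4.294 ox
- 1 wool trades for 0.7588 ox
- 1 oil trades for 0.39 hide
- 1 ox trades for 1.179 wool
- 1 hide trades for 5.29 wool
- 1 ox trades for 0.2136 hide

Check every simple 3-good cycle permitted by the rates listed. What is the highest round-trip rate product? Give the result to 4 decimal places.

0.8748

wool→hide→ox→wool: 0.1728 × 4.294 × 1.179 = 0.87482
wool→ox→hide→wool: 0.7588 × 0.2136 × 5.29 = 0.85740
Maximum is wool→hide→ox→wool at 0.8748; no arbitrage — every cycle loses value.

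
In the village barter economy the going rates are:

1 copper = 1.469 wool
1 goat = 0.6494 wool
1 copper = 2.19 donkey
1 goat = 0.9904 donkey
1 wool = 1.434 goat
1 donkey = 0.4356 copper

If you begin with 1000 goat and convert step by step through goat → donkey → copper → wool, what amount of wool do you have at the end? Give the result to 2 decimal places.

633.75

1000 goat × 0.9904 = 990.4 donkey
990.4 donkey × 0.4356 = 431.41824 copper
431.41824 copper × 1.469 = 633.75339456 wool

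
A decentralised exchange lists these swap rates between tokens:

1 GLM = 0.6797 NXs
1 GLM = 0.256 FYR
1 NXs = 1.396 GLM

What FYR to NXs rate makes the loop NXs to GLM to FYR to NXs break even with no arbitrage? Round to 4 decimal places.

Known legs of the cycle: 1.396 × 0.256 = 0.357376
For no arbitrage the full-cycle product must be 1, so the missing rate is 1 / 0.357376 ≈ 2.798173.

2.7982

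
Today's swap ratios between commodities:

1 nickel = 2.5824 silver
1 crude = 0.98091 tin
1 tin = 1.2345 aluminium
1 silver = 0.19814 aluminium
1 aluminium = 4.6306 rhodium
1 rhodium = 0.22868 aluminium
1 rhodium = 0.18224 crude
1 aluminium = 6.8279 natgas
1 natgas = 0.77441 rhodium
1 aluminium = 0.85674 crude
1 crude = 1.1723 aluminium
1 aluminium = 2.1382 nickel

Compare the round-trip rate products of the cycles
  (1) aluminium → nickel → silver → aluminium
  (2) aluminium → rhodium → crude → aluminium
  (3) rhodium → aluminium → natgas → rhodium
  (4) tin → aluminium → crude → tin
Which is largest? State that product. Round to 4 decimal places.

(1) 2.1382 × 2.5824 × 0.19814 = 1.09407
(2) 4.6306 × 0.18224 × 1.1723 = 0.98928
(3) 0.22868 × 6.8279 × 0.77441 = 1.20917
(4) 1.2345 × 0.85674 × 0.98091 = 1.03746
Highest is cycle (3) at 1.2092 (>1, arbitrage).

1.2092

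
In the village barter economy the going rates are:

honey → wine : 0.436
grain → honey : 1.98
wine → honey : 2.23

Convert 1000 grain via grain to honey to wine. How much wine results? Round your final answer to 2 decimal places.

1000 grain × 1.98 = 1980 honey
1980 honey × 0.436 = 863.28 wine

863.28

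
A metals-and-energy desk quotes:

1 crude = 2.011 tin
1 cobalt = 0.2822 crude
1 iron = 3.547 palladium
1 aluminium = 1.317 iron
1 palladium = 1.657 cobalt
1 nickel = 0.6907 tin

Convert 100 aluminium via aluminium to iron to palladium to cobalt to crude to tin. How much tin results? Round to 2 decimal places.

439.28

100 aluminium × 1.317 = 131.7 iron
131.7 iron × 3.547 = 467.1399 palladium
467.1399 palladium × 1.657 = 774.0508143 cobalt
774.0508143 cobalt × 0.2822 = 218.43713979546 crude
218.43713979546 crude × 2.011 = 439.27708812867006 tin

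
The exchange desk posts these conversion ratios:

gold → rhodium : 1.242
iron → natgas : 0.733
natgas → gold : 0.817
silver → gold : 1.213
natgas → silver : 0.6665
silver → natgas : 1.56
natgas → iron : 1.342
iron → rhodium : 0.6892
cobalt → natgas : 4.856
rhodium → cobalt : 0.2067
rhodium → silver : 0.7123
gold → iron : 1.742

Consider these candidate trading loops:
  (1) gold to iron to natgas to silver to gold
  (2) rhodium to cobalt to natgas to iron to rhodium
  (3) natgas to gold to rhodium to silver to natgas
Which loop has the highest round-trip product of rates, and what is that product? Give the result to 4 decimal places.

(1) 1.742 × 0.733 × 0.6665 × 1.213 = 1.03232
(2) 0.2067 × 4.856 × 1.342 × 0.6892 = 0.92836
(3) 0.817 × 1.242 × 0.7123 × 1.56 = 1.12754
Highest is cycle (3) at 1.1275 (>1, arbitrage).

1.1275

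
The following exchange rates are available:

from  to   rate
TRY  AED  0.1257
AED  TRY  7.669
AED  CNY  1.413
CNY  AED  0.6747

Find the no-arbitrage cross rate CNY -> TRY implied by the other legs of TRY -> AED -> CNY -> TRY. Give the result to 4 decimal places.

Known legs of the cycle: 0.1257 × 1.413 = 0.1776141
For no arbitrage the full-cycle product must be 1, so the missing rate is 1 / 0.1776141 ≈ 5.630184.

5.6302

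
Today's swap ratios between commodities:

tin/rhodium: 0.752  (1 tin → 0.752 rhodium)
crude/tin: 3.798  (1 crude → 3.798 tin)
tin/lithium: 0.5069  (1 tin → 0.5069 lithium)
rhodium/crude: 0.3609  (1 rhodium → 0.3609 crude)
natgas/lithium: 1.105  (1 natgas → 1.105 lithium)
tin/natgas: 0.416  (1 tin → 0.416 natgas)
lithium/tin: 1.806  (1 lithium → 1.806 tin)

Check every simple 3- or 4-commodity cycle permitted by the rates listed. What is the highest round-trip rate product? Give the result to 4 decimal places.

1.0308

tin→rhodium→crude→tin: 0.752 × 0.3609 × 3.798 = 1.03077
natgas→lithium→tin→natgas: 1.105 × 1.806 × 0.416 = 0.83018
Maximum is tin→rhodium→crude→tin at 1.0308; arbitrage exists.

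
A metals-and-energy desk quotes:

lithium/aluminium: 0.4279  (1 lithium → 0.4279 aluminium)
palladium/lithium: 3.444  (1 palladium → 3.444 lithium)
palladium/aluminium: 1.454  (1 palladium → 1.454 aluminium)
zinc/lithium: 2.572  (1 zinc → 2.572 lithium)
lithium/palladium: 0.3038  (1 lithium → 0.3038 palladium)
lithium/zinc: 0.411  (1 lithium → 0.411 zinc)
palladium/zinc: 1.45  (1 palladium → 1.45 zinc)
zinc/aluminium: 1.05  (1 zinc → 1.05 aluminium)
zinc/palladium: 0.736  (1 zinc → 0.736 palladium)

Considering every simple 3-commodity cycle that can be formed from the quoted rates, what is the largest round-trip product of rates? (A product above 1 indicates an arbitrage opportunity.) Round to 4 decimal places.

lithium→palladium→zinc→lithium: 0.3038 × 1.45 × 2.572 = 1.13299
lithium→zinc→palladium→lithium: 0.411 × 0.736 × 3.444 = 1.04180
Maximum is lithium→palladium→zinc→lithium at 1.1330; arbitrage exists.

1.1330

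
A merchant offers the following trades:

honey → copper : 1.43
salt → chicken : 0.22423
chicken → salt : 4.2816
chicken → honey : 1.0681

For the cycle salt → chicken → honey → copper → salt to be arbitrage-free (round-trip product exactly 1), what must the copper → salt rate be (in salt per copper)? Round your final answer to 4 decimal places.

2.9198

Known legs of the cycle: 0.22423 × 1.0681 × 1.43 = 0.34248509009
For no arbitrage the full-cycle product must be 1, so the missing rate is 1 / 0.34248509009 ≈ 2.919835.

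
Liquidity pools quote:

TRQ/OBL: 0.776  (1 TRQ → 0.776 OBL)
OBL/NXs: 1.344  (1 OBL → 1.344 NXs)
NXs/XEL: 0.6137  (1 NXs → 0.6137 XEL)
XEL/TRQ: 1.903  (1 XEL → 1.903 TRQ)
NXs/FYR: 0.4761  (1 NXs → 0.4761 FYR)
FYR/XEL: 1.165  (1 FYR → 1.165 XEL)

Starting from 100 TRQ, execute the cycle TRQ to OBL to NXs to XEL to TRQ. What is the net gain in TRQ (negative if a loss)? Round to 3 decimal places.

21.802

100 TRQ × 0.776 = 77.6 OBL
77.6 OBL × 1.344 = 104.2944 NXs
104.2944 NXs × 0.6137 = 64.00547328 XEL
64.00547328 XEL × 1.903 = 121.80241565184 TRQ
Net change: 121.80241565184 − 100 = 21.80241565184 TRQ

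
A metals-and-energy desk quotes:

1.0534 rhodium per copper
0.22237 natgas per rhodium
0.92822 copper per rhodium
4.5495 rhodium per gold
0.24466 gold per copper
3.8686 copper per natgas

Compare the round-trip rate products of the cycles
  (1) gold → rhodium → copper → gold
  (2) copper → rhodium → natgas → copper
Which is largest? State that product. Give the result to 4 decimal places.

1.0332

(1) 4.5495 × 0.92822 × 0.24466 = 1.03318
(2) 1.0534 × 0.22237 × 3.8686 = 0.90620
Highest is cycle (1) at 1.0332 (>1, arbitrage).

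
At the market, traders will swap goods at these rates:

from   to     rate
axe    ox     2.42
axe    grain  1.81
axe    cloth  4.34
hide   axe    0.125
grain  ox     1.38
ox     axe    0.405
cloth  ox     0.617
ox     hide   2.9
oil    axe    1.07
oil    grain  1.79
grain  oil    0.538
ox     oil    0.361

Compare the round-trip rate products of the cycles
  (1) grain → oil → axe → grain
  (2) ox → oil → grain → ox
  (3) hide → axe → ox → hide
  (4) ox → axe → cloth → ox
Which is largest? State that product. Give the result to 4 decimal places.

1.0845

(1) 0.538 × 1.07 × 1.81 = 1.04194
(2) 0.361 × 1.79 × 1.38 = 0.89174
(3) 0.125 × 2.42 × 2.9 = 0.87725
(4) 0.405 × 4.34 × 0.617 = 1.08450
Highest is cycle (4) at 1.0845 (>1, arbitrage).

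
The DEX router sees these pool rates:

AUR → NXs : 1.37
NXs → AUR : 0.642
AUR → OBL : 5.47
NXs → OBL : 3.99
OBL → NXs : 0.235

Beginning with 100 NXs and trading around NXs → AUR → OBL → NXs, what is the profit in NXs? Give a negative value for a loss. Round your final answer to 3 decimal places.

-17.474

100 NXs × 0.642 = 64.2 AUR
64.2 AUR × 5.47 = 351.174 OBL
351.174 OBL × 0.235 = 82.52589 NXs
Net change: 82.52589 − 100 = -17.47411 NXs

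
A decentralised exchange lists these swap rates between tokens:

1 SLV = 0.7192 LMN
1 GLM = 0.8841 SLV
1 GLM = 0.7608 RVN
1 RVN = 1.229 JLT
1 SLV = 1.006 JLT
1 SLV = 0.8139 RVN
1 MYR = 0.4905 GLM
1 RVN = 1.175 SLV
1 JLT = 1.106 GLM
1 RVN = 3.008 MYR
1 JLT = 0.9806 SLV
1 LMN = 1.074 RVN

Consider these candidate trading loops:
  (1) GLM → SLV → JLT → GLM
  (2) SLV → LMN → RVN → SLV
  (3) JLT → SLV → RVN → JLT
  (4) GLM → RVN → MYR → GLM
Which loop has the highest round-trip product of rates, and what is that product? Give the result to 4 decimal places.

1.1225

(1) 0.8841 × 1.006 × 1.106 = 0.98368
(2) 0.7192 × 1.074 × 1.175 = 0.90759
(3) 0.9806 × 0.8139 × 1.229 = 0.98088
(4) 0.7608 × 3.008 × 0.4905 = 1.12250
Highest is cycle (4) at 1.1225 (>1, arbitrage).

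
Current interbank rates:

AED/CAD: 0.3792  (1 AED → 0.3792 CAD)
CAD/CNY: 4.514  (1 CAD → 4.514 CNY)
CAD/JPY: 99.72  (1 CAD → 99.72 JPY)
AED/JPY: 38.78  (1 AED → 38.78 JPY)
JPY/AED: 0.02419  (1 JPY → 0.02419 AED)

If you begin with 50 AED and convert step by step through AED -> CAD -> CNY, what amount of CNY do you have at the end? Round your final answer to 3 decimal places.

85.585

50 AED × 0.3792 = 18.96 CAD
18.96 CAD × 4.514 = 85.58544 CNY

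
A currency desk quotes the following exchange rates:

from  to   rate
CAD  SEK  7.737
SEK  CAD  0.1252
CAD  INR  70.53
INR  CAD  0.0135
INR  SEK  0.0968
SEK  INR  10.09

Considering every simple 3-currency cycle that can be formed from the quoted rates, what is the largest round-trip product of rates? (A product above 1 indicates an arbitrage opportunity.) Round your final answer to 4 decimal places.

INR→CAD→SEK→INR: 0.0135 × 7.737 × 10.09 = 1.05390
INR→SEK→CAD→INR: 0.0968 × 0.1252 × 70.53 = 0.85478
Maximum is INR→CAD→SEK→INR at 1.0539; arbitrage exists.

1.0539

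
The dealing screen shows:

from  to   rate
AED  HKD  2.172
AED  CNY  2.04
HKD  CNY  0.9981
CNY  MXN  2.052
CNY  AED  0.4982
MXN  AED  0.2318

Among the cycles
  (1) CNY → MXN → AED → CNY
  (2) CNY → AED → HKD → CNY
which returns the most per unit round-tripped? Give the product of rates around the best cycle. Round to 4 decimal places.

(1) 2.052 × 0.2318 × 2.04 = 0.97033
(2) 0.4982 × 2.172 × 0.9981 = 1.08003
Highest is cycle (2) at 1.0800 (>1, arbitrage).

1.0800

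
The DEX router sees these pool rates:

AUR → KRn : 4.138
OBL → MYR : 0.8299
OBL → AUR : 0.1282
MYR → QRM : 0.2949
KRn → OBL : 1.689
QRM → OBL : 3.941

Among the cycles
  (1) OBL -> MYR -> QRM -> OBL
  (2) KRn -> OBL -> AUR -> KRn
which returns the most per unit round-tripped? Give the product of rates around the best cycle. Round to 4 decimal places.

(1) 0.8299 × 0.2949 × 3.941 = 0.96451
(2) 1.689 × 0.1282 × 4.138 = 0.89600
Highest is cycle (1) at 0.9645 (≤1, no arbitrage).

0.9645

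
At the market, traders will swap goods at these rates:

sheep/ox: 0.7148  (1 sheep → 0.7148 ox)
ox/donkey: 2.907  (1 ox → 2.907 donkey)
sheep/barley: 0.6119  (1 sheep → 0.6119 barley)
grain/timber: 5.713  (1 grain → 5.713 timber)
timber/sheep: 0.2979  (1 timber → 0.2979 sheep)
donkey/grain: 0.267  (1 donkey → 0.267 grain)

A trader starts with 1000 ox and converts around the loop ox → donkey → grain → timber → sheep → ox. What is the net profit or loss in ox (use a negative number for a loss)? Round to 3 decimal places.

-55.775

1000 ox × 2.907 = 2907 donkey
2907 donkey × 0.267 = 776.169 grain
776.169 grain × 5.713 = 4434.253497 timber
4434.253497 timber × 0.2979 = 1320.9641167563 sheep
1320.9641167563 sheep × 0.7148 = 944.22515065740324 ox
Net change: 944.22515065740324 − 1000 = -55.77484934259676 ox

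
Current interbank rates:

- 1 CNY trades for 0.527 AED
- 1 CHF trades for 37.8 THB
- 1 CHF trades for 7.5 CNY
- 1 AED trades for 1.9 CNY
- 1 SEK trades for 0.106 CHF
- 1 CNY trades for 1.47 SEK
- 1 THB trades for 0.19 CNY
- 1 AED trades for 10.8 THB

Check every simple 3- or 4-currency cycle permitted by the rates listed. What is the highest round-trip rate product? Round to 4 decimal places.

CHF→CNY→SEK→CHF: 7.5 × 1.47 × 0.106 = 1.16865
CHF→THB→CNY→SEK→CHF: 37.8 × 0.19 × 1.47 × 0.106 = 1.11910
AED→THB→CNY→AED: 10.8 × 0.19 × 0.527 = 1.08140
Maximum is CHF→CNY→SEK→CHF at 1.1687; arbitrage exists.

1.1687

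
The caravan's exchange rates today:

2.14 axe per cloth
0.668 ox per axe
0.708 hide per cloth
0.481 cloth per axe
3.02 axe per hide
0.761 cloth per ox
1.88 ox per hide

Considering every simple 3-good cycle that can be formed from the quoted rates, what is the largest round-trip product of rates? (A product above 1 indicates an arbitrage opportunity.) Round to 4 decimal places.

1.0879

ox→cloth→axe→ox: 0.761 × 2.14 × 0.668 = 1.08786
hide→axe→cloth→hide: 3.02 × 0.481 × 0.708 = 1.02845
ox→cloth→hide→ox: 0.761 × 0.708 × 1.88 = 1.01292
Maximum is ox→cloth→axe→ox at 1.0879; arbitrage exists.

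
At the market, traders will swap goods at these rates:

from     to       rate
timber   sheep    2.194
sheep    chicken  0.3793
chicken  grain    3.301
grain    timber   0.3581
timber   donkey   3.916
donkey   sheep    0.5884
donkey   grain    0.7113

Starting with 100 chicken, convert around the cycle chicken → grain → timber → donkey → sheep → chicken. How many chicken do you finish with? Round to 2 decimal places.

100 chicken × 3.301 = 330.1 grain
330.1 grain × 0.3581 = 118.20881 timber
118.20881 timber × 3.916 = 462.90569996 donkey
462.90569996 donkey × 0.5884 = 272.373713856464 sheep
272.373713856464 sheep × 0.3793 = 103.3113496657567952 chicken

103.31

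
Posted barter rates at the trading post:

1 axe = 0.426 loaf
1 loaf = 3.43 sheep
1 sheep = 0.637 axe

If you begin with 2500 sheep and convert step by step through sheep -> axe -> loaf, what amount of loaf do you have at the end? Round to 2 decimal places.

2500 sheep × 0.637 = 1592.5 axe
1592.5 axe × 0.426 = 678.405 loaf

678.41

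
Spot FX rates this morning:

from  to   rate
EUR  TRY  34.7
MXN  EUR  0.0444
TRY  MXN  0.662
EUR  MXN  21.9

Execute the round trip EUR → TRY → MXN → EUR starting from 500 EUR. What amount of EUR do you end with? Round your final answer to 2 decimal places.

500 EUR × 34.7 = 17350 TRY
17350 TRY × 0.662 = 11485.7 MXN
11485.7 MXN × 0.0444 = 509.96508 EUR

509.97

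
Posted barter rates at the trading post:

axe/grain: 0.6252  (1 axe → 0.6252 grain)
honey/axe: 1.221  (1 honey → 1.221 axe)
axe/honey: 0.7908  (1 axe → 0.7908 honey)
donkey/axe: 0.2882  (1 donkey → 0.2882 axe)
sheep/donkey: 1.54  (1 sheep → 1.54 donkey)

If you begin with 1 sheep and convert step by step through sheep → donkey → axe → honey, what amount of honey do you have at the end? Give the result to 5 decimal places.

0.35098

1 sheep × 1.54 = 1.54 donkey
1.54 donkey × 0.2882 = 0.443828 axe
0.443828 axe × 0.7908 = 0.3509791824 honey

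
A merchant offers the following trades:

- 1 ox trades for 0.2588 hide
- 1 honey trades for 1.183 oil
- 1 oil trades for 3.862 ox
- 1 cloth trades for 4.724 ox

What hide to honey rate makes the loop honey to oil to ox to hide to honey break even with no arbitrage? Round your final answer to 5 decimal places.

Known legs of the cycle: 1.183 × 3.862 × 0.2588 = 1.1823914648
For no arbitrage the full-cycle product must be 1, so the missing rate is 1 / 1.1823914648 ≈ 0.8457436.

0.84574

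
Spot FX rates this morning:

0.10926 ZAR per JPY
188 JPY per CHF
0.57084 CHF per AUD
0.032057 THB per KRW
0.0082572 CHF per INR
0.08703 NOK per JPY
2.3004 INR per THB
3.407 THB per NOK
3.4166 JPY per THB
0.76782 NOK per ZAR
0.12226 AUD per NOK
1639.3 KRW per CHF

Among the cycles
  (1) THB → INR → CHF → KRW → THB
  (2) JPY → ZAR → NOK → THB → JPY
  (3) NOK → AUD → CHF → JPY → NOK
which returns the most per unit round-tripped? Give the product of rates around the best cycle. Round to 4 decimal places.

(1) 2.3004 × 0.0082572 × 1639.3 × 0.032057 = 0.99820
(2) 0.10926 × 0.76782 × 3.407 × 3.4166 = 0.97653
(3) 0.12226 × 0.57084 × 188 × 0.08703 = 1.14189
Highest is cycle (3) at 1.1419 (>1, arbitrage).

1.1419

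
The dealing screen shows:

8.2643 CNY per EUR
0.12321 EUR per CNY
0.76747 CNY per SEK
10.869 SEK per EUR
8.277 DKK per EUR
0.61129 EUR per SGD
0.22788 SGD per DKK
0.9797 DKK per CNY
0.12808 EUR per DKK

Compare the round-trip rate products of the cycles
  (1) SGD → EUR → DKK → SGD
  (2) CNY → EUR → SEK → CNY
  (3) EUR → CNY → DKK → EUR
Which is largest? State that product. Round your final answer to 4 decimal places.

1.1530

(1) 0.61129 × 8.277 × 0.22788 = 1.15299
(2) 0.12321 × 10.869 × 0.76747 = 1.02777
(3) 8.2643 × 0.9797 × 0.12808 = 1.03700
Highest is cycle (1) at 1.1530 (>1, arbitrage).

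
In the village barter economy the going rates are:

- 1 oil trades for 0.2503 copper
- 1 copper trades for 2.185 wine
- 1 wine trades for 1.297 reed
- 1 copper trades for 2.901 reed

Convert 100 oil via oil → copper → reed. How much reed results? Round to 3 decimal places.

72.612

100 oil × 0.2503 = 25.03 copper
25.03 copper × 2.901 = 72.61203 reed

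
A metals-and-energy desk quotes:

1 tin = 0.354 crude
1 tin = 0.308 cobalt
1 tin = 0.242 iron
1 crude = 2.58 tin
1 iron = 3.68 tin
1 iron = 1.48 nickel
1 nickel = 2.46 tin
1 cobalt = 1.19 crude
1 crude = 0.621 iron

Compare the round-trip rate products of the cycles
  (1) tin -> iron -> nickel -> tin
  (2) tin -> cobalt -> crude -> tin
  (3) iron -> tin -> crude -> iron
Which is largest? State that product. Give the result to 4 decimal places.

0.9456

(1) 0.242 × 1.48 × 2.46 = 0.88107
(2) 0.308 × 1.19 × 2.58 = 0.94562
(3) 3.68 × 0.354 × 0.621 = 0.80899
Highest is cycle (2) at 0.9456 (≤1, no arbitrage).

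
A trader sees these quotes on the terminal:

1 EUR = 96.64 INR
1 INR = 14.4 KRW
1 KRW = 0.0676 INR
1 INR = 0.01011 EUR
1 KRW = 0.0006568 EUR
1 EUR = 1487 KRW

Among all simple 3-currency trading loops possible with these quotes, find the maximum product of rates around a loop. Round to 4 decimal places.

1.0163

INR→EUR→KRW→INR: 0.01011 × 1487 × 0.0676 = 1.01627
INR→KRW→EUR→INR: 14.4 × 0.0006568 × 96.64 = 0.91401
Maximum is INR→EUR→KRW→INR at 1.0163; arbitrage exists.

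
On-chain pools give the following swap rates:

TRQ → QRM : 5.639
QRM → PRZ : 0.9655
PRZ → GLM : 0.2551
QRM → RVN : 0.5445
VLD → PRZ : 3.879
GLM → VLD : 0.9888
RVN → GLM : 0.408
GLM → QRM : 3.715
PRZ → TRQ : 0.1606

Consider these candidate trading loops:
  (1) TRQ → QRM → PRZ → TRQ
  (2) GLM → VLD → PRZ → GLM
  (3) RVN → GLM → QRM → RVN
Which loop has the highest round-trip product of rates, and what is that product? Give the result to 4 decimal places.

(1) 5.639 × 0.9655 × 0.1606 = 0.87438
(2) 0.9888 × 3.879 × 0.2551 = 0.97845
(3) 0.408 × 3.715 × 0.5445 = 0.82531
Highest is cycle (2) at 0.9785 (≤1, no arbitrage).

0.9785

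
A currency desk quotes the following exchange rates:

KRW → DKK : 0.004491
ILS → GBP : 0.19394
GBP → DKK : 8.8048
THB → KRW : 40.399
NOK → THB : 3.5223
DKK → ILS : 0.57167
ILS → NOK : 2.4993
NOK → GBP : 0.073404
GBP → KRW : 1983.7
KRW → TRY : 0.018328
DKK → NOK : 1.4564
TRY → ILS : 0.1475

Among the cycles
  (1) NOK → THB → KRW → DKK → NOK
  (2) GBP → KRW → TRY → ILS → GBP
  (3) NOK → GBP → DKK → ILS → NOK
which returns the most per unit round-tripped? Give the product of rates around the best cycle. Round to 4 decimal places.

(1) 3.5223 × 40.399 × 0.004491 × 1.4564 = 0.93072
(2) 1983.7 × 0.018328 × 0.1475 × 0.19394 = 1.04004
(3) 0.073404 × 8.8048 × 0.57167 × 2.4993 = 0.92343
Highest is cycle (2) at 1.0400 (>1, arbitrage).

1.0400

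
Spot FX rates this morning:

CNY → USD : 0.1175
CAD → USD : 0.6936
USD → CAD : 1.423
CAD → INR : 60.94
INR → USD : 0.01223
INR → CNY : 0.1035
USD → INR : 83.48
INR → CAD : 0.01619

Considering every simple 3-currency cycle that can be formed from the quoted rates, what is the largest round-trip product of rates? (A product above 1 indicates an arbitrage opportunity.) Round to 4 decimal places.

1.0606

CAD→INR→USD→CAD: 60.94 × 0.01223 × 1.423 = 1.06056
USD→INR→CNY→USD: 83.48 × 0.1035 × 0.1175 = 1.01522
CAD→USD→INR→CAD: 0.6936 × 83.48 × 0.01619 = 0.93743
Maximum is CAD→INR→USD→CAD at 1.0606; arbitrage exists.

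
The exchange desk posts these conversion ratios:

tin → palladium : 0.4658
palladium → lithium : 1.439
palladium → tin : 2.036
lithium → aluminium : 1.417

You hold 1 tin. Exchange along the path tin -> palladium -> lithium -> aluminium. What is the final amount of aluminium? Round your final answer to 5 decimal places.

1 tin × 0.4658 = 0.4658 palladium
0.4658 palladium × 1.439 = 0.6702862 lithium
0.6702862 lithium × 1.417 = 0.9497955454 aluminium

0.94980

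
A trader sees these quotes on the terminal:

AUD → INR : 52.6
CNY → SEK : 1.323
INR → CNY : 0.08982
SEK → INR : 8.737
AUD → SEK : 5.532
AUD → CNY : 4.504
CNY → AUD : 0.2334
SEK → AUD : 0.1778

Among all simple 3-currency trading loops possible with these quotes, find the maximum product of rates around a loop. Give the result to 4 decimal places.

AUD→INR→CNY→AUD: 52.6 × 0.08982 × 0.2334 = 1.10271
SEK→AUD→CNY→SEK: 0.1778 × 4.504 × 1.323 = 1.05947
SEK→INR→CNY→SEK: 8.737 × 0.08982 × 1.323 = 1.03823
Maximum is AUD→INR→CNY→AUD at 1.1027; arbitrage exists.

1.1027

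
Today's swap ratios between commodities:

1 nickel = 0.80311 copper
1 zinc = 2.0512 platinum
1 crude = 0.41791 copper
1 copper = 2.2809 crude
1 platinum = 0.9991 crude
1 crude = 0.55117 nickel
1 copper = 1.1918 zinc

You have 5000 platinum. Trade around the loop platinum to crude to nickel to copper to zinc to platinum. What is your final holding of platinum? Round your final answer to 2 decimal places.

5405.69

5000 platinum × 0.9991 = 4995.5 crude
4995.5 crude × 0.55117 = 2753.369735 nickel
2753.369735 nickel × 0.80311 = 2211.25876787585 copper
2211.25876787585 copper × 1.1918 = 2635.37819955443803 zinc
2635.37819955443803 zinc × 2.0512 = 5405.687762926063287136 platinum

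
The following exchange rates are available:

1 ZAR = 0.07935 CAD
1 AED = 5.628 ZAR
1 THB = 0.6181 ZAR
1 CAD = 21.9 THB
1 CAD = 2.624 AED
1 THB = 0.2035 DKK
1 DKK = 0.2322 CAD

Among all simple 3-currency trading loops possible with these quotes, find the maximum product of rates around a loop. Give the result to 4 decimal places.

1.1718

ZAR→CAD→AED→ZAR: 0.07935 × 2.624 × 5.628 = 1.17183
ZAR→CAD→THB→ZAR: 0.07935 × 21.9 × 0.6181 = 1.07411
DKK→CAD→THB→DKK: 0.2322 × 21.9 × 0.2035 = 1.03483
Maximum is ZAR→CAD→AED→ZAR at 1.1718; arbitrage exists.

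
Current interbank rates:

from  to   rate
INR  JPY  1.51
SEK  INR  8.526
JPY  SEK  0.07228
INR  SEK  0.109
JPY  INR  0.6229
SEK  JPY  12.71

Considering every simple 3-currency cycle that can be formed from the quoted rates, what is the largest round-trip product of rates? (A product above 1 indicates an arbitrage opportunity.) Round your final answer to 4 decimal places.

0.9306

JPY→SEK→INR→JPY: 0.07228 × 8.526 × 1.51 = 0.93055
JPY→INR→SEK→JPY: 0.6229 × 0.109 × 12.71 = 0.86296
Maximum is JPY→SEK→INR→JPY at 0.9306; no arbitrage — every cycle loses value.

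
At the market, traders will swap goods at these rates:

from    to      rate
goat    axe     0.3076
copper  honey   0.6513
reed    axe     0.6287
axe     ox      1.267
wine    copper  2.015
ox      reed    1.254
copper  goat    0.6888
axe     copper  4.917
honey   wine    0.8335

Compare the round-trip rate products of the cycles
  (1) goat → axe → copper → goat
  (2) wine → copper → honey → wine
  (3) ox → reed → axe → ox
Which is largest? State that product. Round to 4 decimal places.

1.0939

(1) 0.3076 × 4.917 × 0.6888 = 1.04179
(2) 2.015 × 0.6513 × 0.8335 = 1.09386
(3) 1.254 × 0.6287 × 1.267 = 0.99889
Highest is cycle (2) at 1.0939 (>1, arbitrage).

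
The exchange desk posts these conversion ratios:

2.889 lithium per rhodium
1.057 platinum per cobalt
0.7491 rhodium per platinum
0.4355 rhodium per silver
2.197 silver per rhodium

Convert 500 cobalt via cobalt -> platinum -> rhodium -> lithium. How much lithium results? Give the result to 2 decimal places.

1143.75

500 cobalt × 1.057 = 528.5 platinum
528.5 platinum × 0.7491 = 395.89935 rhodium
395.89935 rhodium × 2.889 = 1143.75322215 lithium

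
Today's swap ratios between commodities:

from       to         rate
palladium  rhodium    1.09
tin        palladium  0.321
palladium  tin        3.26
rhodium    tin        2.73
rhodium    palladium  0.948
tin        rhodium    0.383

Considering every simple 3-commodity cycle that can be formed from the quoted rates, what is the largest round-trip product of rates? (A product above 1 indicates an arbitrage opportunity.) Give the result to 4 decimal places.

1.1837

palladium→tin→rhodium→palladium: 3.26 × 0.383 × 0.948 = 1.18365
palladium→rhodium→tin→palladium: 1.09 × 2.73 × 0.321 = 0.95520
Maximum is palladium→tin→rhodium→palladium at 1.1837; arbitrage exists.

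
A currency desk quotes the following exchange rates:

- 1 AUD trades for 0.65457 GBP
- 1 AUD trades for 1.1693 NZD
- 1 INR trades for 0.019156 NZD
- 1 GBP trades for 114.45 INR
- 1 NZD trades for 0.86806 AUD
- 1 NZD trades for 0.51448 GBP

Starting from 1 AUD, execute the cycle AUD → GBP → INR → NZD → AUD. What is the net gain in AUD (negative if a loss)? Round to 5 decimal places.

0.24574

1 AUD × 0.65457 = 0.65457 GBP
0.65457 GBP × 114.45 = 74.9155365 INR
74.9155365 INR × 0.019156 = 1.435082017194 NZD
1.435082017194 NZD × 0.86806 = 1.24573729584542364 AUD
Net change: 1.24573729584542364 − 1 = 0.24573729584542364 AUD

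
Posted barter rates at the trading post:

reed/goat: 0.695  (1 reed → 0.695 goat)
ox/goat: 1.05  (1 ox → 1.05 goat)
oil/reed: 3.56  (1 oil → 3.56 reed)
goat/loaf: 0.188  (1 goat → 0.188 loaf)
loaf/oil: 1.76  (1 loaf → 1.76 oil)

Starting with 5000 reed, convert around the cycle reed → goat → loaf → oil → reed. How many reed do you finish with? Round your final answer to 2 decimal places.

4093.32

5000 reed × 0.695 = 3475 goat
3475 goat × 0.188 = 653.3 loaf
653.3 loaf × 1.76 = 1149.808 oil
1149.808 oil × 3.56 = 4093.31648 reed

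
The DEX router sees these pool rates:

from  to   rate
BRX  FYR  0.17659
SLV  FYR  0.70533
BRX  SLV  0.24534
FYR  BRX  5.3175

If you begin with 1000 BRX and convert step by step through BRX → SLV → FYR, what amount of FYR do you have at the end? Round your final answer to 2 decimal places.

1000 BRX × 0.24534 = 245.34 SLV
245.34 SLV × 0.70533 = 173.0456622 FYR

173.05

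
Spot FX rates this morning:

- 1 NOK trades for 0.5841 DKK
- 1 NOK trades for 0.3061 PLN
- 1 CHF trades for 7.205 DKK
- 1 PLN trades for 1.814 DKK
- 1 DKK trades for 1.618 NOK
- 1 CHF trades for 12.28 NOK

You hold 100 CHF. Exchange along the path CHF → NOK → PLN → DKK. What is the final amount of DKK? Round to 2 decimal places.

681.87

100 CHF × 12.28 = 1228 NOK
1228 NOK × 0.3061 = 375.8908 PLN
375.8908 PLN × 1.814 = 681.8659112 DKK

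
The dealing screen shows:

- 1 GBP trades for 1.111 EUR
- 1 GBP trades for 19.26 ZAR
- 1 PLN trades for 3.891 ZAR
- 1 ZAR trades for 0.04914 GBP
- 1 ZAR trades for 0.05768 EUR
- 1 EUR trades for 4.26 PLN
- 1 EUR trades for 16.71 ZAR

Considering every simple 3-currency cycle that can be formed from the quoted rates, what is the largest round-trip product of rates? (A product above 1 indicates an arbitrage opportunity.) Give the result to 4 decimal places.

PLN→ZAR→EUR→PLN: 3.891 × 0.05768 × 4.26 = 0.95608
GBP→EUR→ZAR→GBP: 1.111 × 16.71 × 0.04914 = 0.91227
Maximum is PLN→ZAR→EUR→PLN at 0.9561; no arbitrage — every cycle loses value.

0.9561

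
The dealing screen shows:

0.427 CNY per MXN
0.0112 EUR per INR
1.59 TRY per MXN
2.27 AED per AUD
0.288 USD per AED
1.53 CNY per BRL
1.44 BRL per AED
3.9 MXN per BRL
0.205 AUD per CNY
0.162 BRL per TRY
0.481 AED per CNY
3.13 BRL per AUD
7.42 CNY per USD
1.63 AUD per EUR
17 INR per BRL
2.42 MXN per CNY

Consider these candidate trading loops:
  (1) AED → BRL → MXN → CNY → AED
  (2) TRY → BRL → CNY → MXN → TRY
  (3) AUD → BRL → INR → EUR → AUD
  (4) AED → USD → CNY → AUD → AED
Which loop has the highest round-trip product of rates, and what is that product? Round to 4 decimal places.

1.1535

(1) 1.44 × 3.9 × 0.427 × 0.481 = 1.15345
(2) 0.162 × 1.53 × 2.42 × 1.59 = 0.95372
(3) 3.13 × 17 × 0.0112 × 1.63 = 0.97140
(4) 0.288 × 7.42 × 0.205 × 2.27 = 0.99443
Highest is cycle (1) at 1.1535 (>1, arbitrage).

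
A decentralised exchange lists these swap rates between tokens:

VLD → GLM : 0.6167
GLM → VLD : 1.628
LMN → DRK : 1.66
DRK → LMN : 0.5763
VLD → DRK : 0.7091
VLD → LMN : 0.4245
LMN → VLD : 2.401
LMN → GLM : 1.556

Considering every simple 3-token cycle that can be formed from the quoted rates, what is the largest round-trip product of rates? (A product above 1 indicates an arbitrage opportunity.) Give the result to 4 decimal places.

GLM→VLD→LMN→GLM: 1.628 × 0.4245 × 1.556 = 1.07533
DRK→LMN→VLD→DRK: 0.5763 × 2.401 × 0.7091 = 0.98118
Maximum is GLM→VLD→LMN→GLM at 1.0753; arbitrage exists.

1.0753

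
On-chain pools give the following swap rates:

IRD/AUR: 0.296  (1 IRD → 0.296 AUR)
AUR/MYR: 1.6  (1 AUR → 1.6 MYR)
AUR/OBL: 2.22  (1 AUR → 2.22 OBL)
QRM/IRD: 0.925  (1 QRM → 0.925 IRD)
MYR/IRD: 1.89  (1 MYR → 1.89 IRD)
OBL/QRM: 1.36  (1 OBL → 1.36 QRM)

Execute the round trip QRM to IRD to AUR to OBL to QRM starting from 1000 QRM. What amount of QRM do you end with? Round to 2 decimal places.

826.66

1000 QRM × 0.925 = 925 IRD
925 IRD × 0.296 = 273.8 AUR
273.8 AUR × 2.22 = 607.836 OBL
607.836 OBL × 1.36 = 826.65696 QRM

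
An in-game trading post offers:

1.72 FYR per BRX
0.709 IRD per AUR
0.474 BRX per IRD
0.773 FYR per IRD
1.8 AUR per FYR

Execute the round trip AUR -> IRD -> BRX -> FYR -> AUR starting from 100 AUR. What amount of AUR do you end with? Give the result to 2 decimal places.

100 AUR × 0.709 = 70.9 IRD
70.9 IRD × 0.474 = 33.6066 BRX
33.6066 BRX × 1.72 = 57.803352 FYR
57.803352 FYR × 1.8 = 104.0460336 AUR

104.05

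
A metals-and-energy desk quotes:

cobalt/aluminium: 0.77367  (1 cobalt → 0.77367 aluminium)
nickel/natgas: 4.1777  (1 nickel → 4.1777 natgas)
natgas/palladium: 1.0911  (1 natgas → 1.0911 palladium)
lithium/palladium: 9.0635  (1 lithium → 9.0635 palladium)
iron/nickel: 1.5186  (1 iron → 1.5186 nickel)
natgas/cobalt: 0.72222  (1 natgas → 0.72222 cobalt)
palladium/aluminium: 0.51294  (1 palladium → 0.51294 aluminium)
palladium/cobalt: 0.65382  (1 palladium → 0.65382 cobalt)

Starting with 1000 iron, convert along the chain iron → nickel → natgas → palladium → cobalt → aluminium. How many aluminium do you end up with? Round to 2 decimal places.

3501.54

1000 iron × 1.5186 = 1518.6 nickel
1518.6 nickel × 4.1777 = 6344.25522 natgas
6344.25522 natgas × 1.0911 = 6922.216870542 palladium
6922.216870542 palladium × 0.65382 = 4525.88383429777044 cobalt
4525.88383429777044 cobalt × 0.77367 = 3501.5405460811560563148 aluminium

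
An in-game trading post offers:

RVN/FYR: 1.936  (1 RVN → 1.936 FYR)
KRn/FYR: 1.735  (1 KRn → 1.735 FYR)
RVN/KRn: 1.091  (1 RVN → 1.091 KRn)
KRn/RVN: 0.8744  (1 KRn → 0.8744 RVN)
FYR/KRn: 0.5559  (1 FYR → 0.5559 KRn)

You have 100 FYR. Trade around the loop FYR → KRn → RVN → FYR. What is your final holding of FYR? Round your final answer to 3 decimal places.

100 FYR × 0.5559 = 55.59 KRn
55.59 KRn × 0.8744 = 48.607896 RVN
48.607896 RVN × 1.936 = 94.104886656 FYR

94.105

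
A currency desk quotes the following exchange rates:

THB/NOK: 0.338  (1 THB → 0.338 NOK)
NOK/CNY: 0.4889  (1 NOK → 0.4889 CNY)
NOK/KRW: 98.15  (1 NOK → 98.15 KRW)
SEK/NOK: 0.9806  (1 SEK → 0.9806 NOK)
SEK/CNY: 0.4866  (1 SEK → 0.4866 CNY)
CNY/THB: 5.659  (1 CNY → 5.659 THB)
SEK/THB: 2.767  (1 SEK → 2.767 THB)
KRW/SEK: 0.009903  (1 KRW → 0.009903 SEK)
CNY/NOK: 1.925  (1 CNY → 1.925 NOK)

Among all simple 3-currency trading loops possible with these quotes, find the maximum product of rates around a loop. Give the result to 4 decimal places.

0.9531

SEK→NOK→KRW→SEK: 0.9806 × 98.15 × 0.009903 = 0.95312
THB→NOK→CNY→THB: 0.338 × 0.4889 × 5.659 = 0.93514
Maximum is SEK→NOK→KRW→SEK at 0.9531; no arbitrage — every cycle loses value.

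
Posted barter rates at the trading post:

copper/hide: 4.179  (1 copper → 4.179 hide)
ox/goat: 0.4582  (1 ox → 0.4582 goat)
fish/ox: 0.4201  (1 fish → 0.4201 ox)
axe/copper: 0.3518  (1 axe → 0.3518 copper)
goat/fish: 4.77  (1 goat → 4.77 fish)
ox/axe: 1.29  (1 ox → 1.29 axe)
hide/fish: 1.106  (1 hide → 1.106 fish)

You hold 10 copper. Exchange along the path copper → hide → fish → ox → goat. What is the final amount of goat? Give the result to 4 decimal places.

8.8968

10 copper × 4.179 = 41.79 hide
41.79 hide × 1.106 = 46.21974 fish
46.21974 fish × 0.4201 = 19.416912774 ox
19.416912774 ox × 0.4582 = 8.8968294330468 goat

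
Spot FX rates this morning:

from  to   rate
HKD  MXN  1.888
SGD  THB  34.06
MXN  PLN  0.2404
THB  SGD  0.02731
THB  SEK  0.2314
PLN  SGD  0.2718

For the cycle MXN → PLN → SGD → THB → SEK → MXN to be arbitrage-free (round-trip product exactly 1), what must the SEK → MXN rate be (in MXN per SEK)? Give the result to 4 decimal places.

Known legs of the cycle: 0.2404 × 0.2718 × 34.06 × 0.2314 = 0.51498183922848
For no arbitrage the full-cycle product must be 1, so the missing rate is 1 / 0.51498183922848 ≈ 1.941816.

1.9418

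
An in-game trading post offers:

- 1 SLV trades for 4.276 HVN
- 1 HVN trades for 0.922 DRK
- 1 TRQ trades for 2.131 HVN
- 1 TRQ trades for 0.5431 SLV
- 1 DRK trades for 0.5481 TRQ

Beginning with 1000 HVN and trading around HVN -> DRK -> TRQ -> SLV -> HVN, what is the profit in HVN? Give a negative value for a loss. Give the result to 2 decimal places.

173.57

1000 HVN × 0.922 = 922 DRK
922 DRK × 0.5481 = 505.3482 TRQ
505.3482 TRQ × 0.5431 = 274.45460742 SLV
274.45460742 SLV × 4.276 = 1173.56790132792 HVN
Net change: 1173.56790132792 − 1000 = 173.56790132792 HVN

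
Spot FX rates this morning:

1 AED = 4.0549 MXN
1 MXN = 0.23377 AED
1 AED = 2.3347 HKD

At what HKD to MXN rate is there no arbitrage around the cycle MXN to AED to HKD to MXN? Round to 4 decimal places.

1.8322

Known legs of the cycle: 0.23377 × 2.3347 = 0.545782819
For no arbitrage the full-cycle product must be 1, so the missing rate is 1 / 0.545782819 ≈ 1.832231.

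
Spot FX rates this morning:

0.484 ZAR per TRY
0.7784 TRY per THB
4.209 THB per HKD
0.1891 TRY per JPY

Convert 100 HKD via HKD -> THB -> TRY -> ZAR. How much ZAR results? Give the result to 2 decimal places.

100 HKD × 4.209 = 420.9 THB
420.9 THB × 0.7784 = 327.62856 TRY
327.62856 TRY × 0.484 = 158.57222304 ZAR

158.57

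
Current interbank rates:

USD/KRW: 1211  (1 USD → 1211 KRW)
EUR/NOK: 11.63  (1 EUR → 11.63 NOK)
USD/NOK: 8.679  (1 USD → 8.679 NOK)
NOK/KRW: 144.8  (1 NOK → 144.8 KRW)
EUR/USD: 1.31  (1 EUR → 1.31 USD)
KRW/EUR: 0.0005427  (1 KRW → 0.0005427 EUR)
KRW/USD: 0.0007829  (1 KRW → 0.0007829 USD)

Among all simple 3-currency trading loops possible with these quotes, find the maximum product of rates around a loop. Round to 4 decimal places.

0.9839

KRW→USD→NOK→KRW: 0.0007829 × 8.679 × 144.8 = 0.98389
EUR→NOK→KRW→EUR: 11.63 × 144.8 × 0.0005427 = 0.91392
EUR→USD→KRW→EUR: 1.31 × 1211 × 0.0005427 = 0.86094
Maximum is KRW→USD→NOK→KRW at 0.9839; no arbitrage — every cycle loses value.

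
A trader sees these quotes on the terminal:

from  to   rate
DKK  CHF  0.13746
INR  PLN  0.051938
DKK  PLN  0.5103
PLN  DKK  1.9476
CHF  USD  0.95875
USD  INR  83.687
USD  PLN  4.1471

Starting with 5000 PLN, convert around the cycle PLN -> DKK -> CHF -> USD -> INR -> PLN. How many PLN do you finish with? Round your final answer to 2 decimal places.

5578.21

5000 PLN × 1.9476 = 9738 DKK
9738 DKK × 0.13746 = 1338.58548 CHF
1338.58548 CHF × 0.95875 = 1283.36882895 USD
1283.36882895 USD × 83.687 = 107401.28718833865 INR
107401.28718833865 INR × 0.051938 = 5578.2080539879328037 PLN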